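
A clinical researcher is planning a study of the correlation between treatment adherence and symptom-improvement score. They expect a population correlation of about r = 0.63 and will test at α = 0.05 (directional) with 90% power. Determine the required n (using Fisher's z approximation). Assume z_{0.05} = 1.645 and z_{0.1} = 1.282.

Fisher's z: C = ½·ln((1+r)/(1−r)) = ½·ln(4.4054) = 0.7414.
n = ((z_{α} + z_β)/C)² + 3.
(1.645 + 1.282) / 0.7414 = 2.927 / 0.7414 = 3.948.
n = 3.948² + 3 = 15.59 + 3 = 18.6.
Round up.

n = 19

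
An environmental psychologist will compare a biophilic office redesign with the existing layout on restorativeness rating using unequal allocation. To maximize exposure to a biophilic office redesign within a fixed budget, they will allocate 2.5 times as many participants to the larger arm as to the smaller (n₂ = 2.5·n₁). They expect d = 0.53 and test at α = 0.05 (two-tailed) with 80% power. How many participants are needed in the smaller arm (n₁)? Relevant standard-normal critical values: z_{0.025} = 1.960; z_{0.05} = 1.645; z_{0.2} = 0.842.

n₁ = 40

With allocation ratio k = n₂/n₁ = 2.5, Var(x̄₁−x̄₂) = σ²(1/n₁ + 1/(k·n₁)) = σ²·(k+1)/(k·n₁).
So n₁ = (1 + 1/k)·((z_{α/2} + z_β)/d)² = 1.400 × (2.802/0.53)².
n₁ = 1.400 × 27.95 = 39.1.
Round up: n₁ = 40, giving n₂ = 2.5 × 40 = 100.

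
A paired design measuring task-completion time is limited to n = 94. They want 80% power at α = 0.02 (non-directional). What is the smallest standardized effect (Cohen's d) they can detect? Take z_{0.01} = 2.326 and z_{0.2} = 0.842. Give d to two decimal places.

d_min ≈ 0.33

For a single sample (or paired design) of n = 94: d_min = (z_{α/2} + z_β)/√n.
z-sum = 2.326 + 0.842 = 3.168.
d_min = 3.168 / √94 = 3.168 / 9.695 = 0.327.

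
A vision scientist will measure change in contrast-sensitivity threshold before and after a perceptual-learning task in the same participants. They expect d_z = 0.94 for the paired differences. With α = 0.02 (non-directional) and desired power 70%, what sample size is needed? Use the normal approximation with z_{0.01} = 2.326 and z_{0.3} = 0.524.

n = 10 pairs

For a paired (one-sample on differences) test: n = ((z_{α/2} + z_β) / d)².
z_{α/2} + z_β = 2.326 + 0.524 = 2.850.
n = (2.850 / 0.94)² = 3.032² = 9.19.
Round up.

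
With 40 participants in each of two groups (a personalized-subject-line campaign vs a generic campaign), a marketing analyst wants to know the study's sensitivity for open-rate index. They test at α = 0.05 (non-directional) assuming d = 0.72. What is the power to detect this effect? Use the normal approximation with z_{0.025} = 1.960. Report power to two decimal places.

power ≈ 0.90

For two equal groups, power = Φ(d·√(n/2) − z_{α/2}).
d·√(n/2) = 0.72 × √(40/2) = 0.72 × 4.472 = 3.220.
z_β = 3.220 − 1.960 = 1.260.
Power = Φ(1.260) = 0.896.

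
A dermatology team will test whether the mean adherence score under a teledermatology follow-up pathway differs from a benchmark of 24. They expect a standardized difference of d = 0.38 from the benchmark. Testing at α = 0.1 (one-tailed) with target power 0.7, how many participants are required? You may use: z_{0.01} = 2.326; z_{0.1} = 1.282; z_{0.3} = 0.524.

n = 23

For a one-sample test: n = ((z_{α} + z_β) / d)².
z_{α} + z_β = 1.282 + 0.524 = 1.806.
n = (1.806 / 0.38)² = 4.753² = 22.59.
Round up.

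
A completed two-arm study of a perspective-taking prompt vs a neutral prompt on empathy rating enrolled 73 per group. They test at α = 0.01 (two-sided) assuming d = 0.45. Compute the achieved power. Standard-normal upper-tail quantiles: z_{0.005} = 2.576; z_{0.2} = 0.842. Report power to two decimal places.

power ≈ 0.56

For two equal groups, power = Φ(d·√(n/2) − z_{α/2}).
d·√(n/2) = 0.45 × √(73/2) = 0.45 × 6.042 = 2.719.
z_β = 2.719 − 2.576 = 0.143.
Power = Φ(0.143) = 0.557.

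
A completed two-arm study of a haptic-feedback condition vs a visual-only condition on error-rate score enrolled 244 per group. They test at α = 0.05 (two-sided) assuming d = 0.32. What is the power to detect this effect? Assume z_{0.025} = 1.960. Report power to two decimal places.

For two equal groups, power = Φ(d·√(n/2) − z_{α/2}).
d·√(n/2) = 0.32 × √(244/2) = 0.32 × 11.045 = 3.535.
z_β = 3.535 − 1.960 = 1.575.
Power = Φ(1.575) = 0.942.

power ≈ 0.94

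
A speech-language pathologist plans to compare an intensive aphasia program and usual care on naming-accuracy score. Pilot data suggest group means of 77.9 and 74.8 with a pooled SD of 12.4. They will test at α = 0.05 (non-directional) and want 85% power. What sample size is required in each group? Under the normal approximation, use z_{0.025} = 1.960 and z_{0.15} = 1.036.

n = 288 per group

Cohen's d = |M₁ − M₂| / SD_pooled = |77.9 − 74.8| / 12.4 = 3.1 / 12.4 = 0.250.
For two independent groups with equal n: n = 2·((z_{α/2} + z_β) / d)².
z_{α/2} + z_β = 1.960 + 1.036 = 2.996.
n = 2 × (2.996 / 0.250)² = 2 × 11.984² = 2 × 143.62 = 287.2.
Round up to the next whole participant.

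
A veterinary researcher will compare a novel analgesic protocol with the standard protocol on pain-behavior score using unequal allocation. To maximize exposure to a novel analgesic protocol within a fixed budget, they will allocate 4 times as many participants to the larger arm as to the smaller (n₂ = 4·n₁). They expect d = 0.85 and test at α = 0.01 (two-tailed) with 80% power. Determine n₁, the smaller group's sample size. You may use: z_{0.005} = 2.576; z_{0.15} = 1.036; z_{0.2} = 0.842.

With allocation ratio k = n₂/n₁ = 4, Var(x̄₁−x̄₂) = σ²(1/n₁ + 1/(k·n₁)) = σ²·(k+1)/(k·n₁).
So n₁ = (1 + 1/k)·((z_{α/2} + z_β)/d)² = 1.250 × (3.418/0.85)².
n₁ = 1.250 × 16.17 = 20.2.
Round up: n₁ = 21, giving n₂ = 4 × 21 = 84.

n₁ = 21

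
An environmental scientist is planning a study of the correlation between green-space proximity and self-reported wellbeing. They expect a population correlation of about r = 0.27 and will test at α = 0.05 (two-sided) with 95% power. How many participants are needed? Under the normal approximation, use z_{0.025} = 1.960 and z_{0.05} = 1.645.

Fisher's z: C = ½·ln((1+r)/(1−r)) = ½·ln(1.7397) = 0.2769.
n = ((z_{α/2} + z_β)/C)² + 3.
(1.960 + 1.645) / 0.2769 = 3.605 / 0.2769 = 13.019.
n = 13.019² + 3 = 169.50 + 3 = 172.5.
Round up.

n = 173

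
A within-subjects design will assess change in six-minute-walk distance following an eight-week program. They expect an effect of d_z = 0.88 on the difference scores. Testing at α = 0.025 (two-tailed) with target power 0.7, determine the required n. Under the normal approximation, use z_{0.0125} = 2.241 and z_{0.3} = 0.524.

For a paired (one-sample on differences) test: n = ((z_{α/2} + z_β) / d)².
z_{α/2} + z_β = 2.241 + 0.524 = 2.765.
n = (2.765 / 0.88)² = 3.142² = 9.87.
Round up.

n = 10 pairs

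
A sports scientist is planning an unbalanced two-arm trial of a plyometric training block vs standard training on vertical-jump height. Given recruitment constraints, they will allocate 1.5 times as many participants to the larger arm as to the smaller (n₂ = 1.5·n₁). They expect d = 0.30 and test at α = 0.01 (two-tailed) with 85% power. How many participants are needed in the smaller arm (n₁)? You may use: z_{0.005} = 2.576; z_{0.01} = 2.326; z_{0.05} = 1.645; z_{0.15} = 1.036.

n₁ = 242

With allocation ratio k = n₂/n₁ = 1.5, Var(x̄₁−x̄₂) = σ²(1/n₁ + 1/(k·n₁)) = σ²·(k+1)/(k·n₁).
So n₁ = (1 + 1/k)·((z_{α/2} + z_β)/d)² = 1.667 × (3.612/0.30)².
n₁ = 1.667 × 144.96 = 241.6.
Round up: n₁ = 242, giving n₂ = 1.5 × 242 = 363.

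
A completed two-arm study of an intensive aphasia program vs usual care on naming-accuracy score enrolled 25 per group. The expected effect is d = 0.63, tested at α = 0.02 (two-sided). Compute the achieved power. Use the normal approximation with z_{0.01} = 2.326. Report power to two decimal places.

power ≈ 0.46

For two equal groups, power = Φ(d·√(n/2) − z_{α/2}).
d·√(n/2) = 0.63 × √(25/2) = 0.63 × 3.536 = 2.227.
z_β = 2.227 − 2.326 = -0.099.
Power = Φ(-0.099) = 0.461.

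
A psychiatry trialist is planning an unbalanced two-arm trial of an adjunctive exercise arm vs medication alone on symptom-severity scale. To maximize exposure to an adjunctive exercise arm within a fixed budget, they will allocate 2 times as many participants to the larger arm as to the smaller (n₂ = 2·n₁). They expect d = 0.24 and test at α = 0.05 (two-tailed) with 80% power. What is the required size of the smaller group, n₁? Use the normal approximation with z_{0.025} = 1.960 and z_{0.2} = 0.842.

With allocation ratio k = n₂/n₁ = 2, Var(x̄₁−x̄₂) = σ²(1/n₁ + 1/(k·n₁)) = σ²·(k+1)/(k·n₁).
So n₁ = (1 + 1/k)·((z_{α/2} + z_β)/d)² = 1.500 × (2.802/0.24)².
n₁ = 1.500 × 136.31 = 204.5.
Round up: n₁ = 205, giving n₂ = 2 × 205 = 410.

n₁ = 205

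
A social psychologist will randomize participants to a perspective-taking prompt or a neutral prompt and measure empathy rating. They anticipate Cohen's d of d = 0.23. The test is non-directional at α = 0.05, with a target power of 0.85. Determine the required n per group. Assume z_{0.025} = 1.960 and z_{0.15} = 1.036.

n = 340 per group

For two independent groups with equal n: n = 2·((z_{α/2} + z_β) / d)².
z_{α/2} + z_β = 1.960 + 1.036 = 2.996.
n = 2 × (2.996 / 0.23)² = 2 × 13.026² = 2 × 169.68 = 339.4.
Round up to the next whole participant.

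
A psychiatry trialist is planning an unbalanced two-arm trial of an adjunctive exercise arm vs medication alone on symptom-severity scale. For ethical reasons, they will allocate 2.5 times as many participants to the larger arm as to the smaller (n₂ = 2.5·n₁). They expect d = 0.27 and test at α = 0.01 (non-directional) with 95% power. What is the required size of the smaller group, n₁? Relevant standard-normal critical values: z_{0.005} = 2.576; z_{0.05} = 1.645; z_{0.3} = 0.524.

With allocation ratio k = n₂/n₁ = 2.5, Var(x̄₁−x̄₂) = σ²(1/n₁ + 1/(k·n₁)) = σ²·(k+1)/(k·n₁).
So n₁ = (1 + 1/k)·((z_{α/2} + z_β)/d)² = 1.400 × (4.221/0.27)².
n₁ = 1.400 × 244.40 = 342.2.
Round up: n₁ = 343, giving n₂ = ⌈2.5 × 343⌉ = ⌈857.5⌉ = 858.

n₁ = 343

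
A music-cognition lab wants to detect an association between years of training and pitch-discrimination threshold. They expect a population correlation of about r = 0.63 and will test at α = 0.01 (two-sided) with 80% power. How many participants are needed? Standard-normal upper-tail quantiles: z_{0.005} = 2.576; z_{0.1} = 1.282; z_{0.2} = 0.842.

Fisher's z: C = ½·ln((1+r)/(1−r)) = ½·ln(4.4054) = 0.7414.
n = ((z_{α/2} + z_β)/C)² + 3.
(2.576 + 0.842) / 0.7414 = 3.418 / 0.7414 = 4.610.
n = 4.610² + 3 = 21.25 + 3 = 24.3.
Round up.

n = 25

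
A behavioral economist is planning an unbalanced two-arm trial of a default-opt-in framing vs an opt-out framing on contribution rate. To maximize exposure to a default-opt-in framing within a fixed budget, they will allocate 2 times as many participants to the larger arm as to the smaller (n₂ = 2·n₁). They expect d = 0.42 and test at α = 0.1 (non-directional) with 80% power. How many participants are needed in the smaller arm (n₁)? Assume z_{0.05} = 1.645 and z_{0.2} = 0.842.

n₁ = 53

With allocation ratio k = n₂/n₁ = 2, Var(x̄₁−x̄₂) = σ²(1/n₁ + 1/(k·n₁)) = σ²·(k+1)/(k·n₁).
So n₁ = (1 + 1/k)·((z_{α/2} + z_β)/d)² = 1.500 × (2.487/0.42)².
n₁ = 1.500 × 35.06 = 52.6.
Round up: n₁ = 53, giving n₂ = 2 × 53 = 106.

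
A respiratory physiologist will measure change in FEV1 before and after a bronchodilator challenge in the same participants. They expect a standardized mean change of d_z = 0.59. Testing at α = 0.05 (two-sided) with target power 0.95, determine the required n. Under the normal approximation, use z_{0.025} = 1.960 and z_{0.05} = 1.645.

n = 38 pairs

For a paired (one-sample on differences) test: n = ((z_{α/2} + z_β) / d)².
z_{α/2} + z_β = 1.960 + 1.645 = 3.605.
n = (3.605 / 0.59)² = 6.110² = 37.33.
Round up.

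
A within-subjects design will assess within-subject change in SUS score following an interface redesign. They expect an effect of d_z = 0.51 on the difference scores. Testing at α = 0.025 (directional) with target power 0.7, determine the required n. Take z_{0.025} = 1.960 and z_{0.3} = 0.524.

n = 24 pairs

For a paired (one-sample on differences) test: n = ((z_{α} + z_β) / d)².
z_{α} + z_β = 1.960 + 0.524 = 2.484.
n = (2.484 / 0.51)² = 4.871² = 23.72.
Round up.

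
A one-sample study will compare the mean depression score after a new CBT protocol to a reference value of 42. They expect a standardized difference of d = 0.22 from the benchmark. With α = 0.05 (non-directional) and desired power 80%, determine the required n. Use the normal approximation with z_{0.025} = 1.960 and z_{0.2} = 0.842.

For a one-sample test: n = ((z_{α/2} + z_β) / d)².
z_{α/2} + z_β = 1.960 + 0.842 = 2.802.
n = (2.802 / 0.22)² = 12.736² = 162.21.
Round up.

n = 163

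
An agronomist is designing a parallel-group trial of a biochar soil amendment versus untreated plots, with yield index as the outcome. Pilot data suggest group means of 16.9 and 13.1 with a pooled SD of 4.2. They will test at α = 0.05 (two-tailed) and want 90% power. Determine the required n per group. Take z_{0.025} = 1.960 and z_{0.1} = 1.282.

Cohen's d = |M₁ − M₂| / SD_pooled = |16.9 − 13.1| / 4.2 = 3.8 / 4.2 = 0.905.
For two independent groups with equal n: n = 2·((z_{α/2} + z_β) / d)².
z_{α/2} + z_β = 1.960 + 1.282 = 3.242.
n = 2 × (3.242 / 0.905)² = 2 × 3.582² = 2 × 12.83 = 25.7.
Round up to the next whole participant.

n = 26 per group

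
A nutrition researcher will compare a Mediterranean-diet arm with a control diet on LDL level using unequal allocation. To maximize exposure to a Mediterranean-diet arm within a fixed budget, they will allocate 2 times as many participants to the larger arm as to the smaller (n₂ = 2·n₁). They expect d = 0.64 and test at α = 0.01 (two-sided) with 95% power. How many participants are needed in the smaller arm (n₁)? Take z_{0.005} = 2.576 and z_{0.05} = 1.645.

n₁ = 66

With allocation ratio k = n₂/n₁ = 2, Var(x̄₁−x̄₂) = σ²(1/n₁ + 1/(k·n₁)) = σ²·(k+1)/(k·n₁).
So n₁ = (1 + 1/k)·((z_{α/2} + z_β)/d)² = 1.500 × (4.221/0.64)².
n₁ = 1.500 × 43.50 = 65.2.
Round up: n₁ = 66, giving n₂ = 2 × 66 = 132.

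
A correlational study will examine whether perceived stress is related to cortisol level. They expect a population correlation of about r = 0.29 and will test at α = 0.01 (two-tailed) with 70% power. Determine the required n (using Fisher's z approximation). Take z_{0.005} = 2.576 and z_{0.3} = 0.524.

Fisher's z: C = ½·ln((1+r)/(1−r)) = ½·ln(1.8169) = 0.2986.
n = ((z_{α/2} + z_β)/C)² + 3.
(2.576 + 0.524) / 0.2986 = 3.100 / 0.2986 = 10.382.
n = 10.382² + 3 = 107.78 + 3 = 110.8.
Round up.

n = 111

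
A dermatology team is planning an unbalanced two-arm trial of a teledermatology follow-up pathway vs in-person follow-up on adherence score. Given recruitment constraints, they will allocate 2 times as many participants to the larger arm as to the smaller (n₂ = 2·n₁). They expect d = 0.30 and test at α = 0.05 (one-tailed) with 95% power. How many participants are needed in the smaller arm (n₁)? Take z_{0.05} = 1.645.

With allocation ratio k = n₂/n₁ = 2, Var(x̄₁−x̄₂) = σ²(1/n₁ + 1/(k·n₁)) = σ²·(k+1)/(k·n₁).
So n₁ = (1 + 1/k)·((z_{α} + z_β)/d)² = 1.500 × (3.290/0.30)².
n₁ = 1.500 × 120.27 = 180.4.
Round up: n₁ = 181, giving n₂ = 2 × 181 = 362.

n₁ = 181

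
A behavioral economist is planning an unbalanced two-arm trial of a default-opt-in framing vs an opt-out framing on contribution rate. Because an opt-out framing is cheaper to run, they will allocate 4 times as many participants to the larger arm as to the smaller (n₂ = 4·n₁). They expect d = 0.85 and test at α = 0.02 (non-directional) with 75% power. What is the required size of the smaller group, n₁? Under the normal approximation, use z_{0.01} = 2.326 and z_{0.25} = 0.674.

n₁ = 16

With allocation ratio k = n₂/n₁ = 4, Var(x̄₁−x̄₂) = σ²(1/n₁ + 1/(k·n₁)) = σ²·(k+1)/(k·n₁).
So n₁ = (1 + 1/k)·((z_{α/2} + z_β)/d)² = 1.250 × (3.000/0.85)².
n₁ = 1.250 × 12.46 = 15.6.
Round up: n₁ = 16, giving n₂ = 4 × 16 = 64.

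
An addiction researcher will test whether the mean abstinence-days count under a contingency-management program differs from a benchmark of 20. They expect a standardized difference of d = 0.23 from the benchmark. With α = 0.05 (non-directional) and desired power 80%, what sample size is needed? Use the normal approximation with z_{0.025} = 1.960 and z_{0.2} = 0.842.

For a one-sample test: n = ((z_{α/2} + z_β) / d)².
z_{α/2} + z_β = 1.960 + 0.842 = 2.802.
n = (2.802 / 0.23)² = 12.183² = 148.42.
Round up.

n = 149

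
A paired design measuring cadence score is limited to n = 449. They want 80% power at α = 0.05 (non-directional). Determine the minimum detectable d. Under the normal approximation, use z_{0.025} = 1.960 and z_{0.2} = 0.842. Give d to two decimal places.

For a single sample (or paired design) of n = 449: d_min = (z_{α/2} + z_β)/√n.
z-sum = 1.960 + 0.842 = 2.802.
d_min = 2.802 / √449 = 2.802 / 21.190 = 0.132.

d_min ≈ 0.13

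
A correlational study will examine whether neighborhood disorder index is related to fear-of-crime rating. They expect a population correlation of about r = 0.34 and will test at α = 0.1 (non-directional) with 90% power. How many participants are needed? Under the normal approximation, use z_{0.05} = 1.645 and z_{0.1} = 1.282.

n = 72

Fisher's z: C = ½·ln((1+r)/(1−r)) = ½·ln(2.0303) = 0.3541.
n = ((z_{α/2} + z_β)/C)² + 3.
(1.645 + 1.282) / 0.3541 = 2.927 / 0.3541 = 8.266.
n = 8.266² + 3 = 68.33 + 3 = 71.3.
Round up.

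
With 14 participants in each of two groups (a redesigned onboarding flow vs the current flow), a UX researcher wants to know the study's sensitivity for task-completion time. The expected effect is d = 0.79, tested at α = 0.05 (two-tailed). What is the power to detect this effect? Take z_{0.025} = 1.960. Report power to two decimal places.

power ≈ 0.55

For two equal groups, power = Φ(d·√(n/2) − z_{α/2}).
d·√(n/2) = 0.79 × √(14/2) = 0.79 × 2.646 = 2.090.
z_β = 2.090 − 1.960 = 0.130.
Power = Φ(0.130) = 0.552.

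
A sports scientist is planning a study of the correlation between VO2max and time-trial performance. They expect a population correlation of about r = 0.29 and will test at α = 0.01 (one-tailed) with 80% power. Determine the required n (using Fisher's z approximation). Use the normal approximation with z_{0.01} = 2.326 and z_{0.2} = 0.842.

n = 116

Fisher's z: C = ½·ln((1+r)/(1−r)) = ½·ln(1.8169) = 0.2986.
n = ((z_{α} + z_β)/C)² + 3.
(2.326 + 0.842) / 0.2986 = 3.168 / 0.2986 = 10.610.
n = 10.610² + 3 = 112.56 + 3 = 115.6.
Round up.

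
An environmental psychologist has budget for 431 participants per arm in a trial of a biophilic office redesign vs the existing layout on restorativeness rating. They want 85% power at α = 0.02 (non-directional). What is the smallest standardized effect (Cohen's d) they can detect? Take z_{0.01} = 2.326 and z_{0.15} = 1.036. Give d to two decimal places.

d_min ≈ 0.23

For two independent groups of n = 431 each: d_min = (z_{α/2} + z_β)·√(2/n).
z-sum = 2.326 + 1.036 = 3.362.
d_min = 3.362 × √(2/431) = 3.362 × 0.0681 = 0.229.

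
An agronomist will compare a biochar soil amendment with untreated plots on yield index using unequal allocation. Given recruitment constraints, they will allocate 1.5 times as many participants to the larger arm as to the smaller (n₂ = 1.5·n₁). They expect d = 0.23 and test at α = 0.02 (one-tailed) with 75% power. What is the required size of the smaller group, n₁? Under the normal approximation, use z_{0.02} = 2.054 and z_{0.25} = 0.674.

With allocation ratio k = n₂/n₁ = 1.5, Var(x̄₁−x̄₂) = σ²(1/n₁ + 1/(k·n₁)) = σ²·(k+1)/(k·n₁).
So n₁ = (1 + 1/k)·((z_{α} + z_β)/d)² = 1.667 × (2.728/0.23)².
n₁ = 1.667 × 140.68 = 234.5.
Round up: n₁ = 235, giving n₂ = ⌈1.5 × 235⌉ = ⌈352.5⌉ = 353.

n₁ = 235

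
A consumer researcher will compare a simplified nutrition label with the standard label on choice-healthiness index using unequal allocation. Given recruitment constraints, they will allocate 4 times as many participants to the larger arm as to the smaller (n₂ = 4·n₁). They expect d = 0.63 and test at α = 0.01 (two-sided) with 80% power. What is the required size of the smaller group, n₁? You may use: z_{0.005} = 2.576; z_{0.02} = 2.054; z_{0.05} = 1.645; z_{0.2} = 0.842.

n₁ = 37

With allocation ratio k = n₂/n₁ = 4, Var(x̄₁−x̄₂) = σ²(1/n₁ + 1/(k·n₁)) = σ²·(k+1)/(k·n₁).
So n₁ = (1 + 1/k)·((z_{α/2} + z_β)/d)² = 1.250 × (3.418/0.63)².
n₁ = 1.250 × 29.43 = 36.8.
Round up: n₁ = 37, giving n₂ = 4 × 37 = 148.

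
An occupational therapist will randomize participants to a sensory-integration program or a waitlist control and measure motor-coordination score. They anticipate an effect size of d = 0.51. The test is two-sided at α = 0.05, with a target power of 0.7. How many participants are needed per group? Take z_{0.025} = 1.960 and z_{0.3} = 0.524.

For two independent groups with equal n: n = 2·((z_{α/2} + z_β) / d)².
z_{α/2} + z_β = 1.960 + 0.524 = 2.484.
n = 2 × (2.484 / 0.51)² = 2 × 4.871² = 2 × 23.72 = 47.4.
Round up to the next whole participant.

n = 48 per group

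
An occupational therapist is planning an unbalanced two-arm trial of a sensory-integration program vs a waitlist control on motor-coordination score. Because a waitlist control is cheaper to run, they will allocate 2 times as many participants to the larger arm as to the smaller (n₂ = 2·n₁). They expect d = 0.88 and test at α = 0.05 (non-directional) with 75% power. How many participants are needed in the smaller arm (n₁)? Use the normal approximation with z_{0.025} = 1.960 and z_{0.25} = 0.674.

With allocation ratio k = n₂/n₁ = 2, Var(x̄₁−x̄₂) = σ²(1/n₁ + 1/(k·n₁)) = σ²·(k+1)/(k·n₁).
So n₁ = (1 + 1/k)·((z_{α/2} + z_β)/d)² = 1.500 × (2.634/0.88)².
n₁ = 1.500 × 8.96 = 13.4.
Round up: n₁ = 14, giving n₂ = 2 × 14 = 28.

n₁ = 14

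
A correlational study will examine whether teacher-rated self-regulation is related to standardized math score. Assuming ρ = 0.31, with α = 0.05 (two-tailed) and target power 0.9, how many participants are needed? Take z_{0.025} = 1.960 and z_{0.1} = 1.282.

n = 106

Fisher's z: C = ½·ln((1+r)/(1−r)) = ½·ln(1.8986) = 0.3205.
n = ((z_{α/2} + z_β)/C)² + 3.
(1.960 + 1.282) / 0.3205 = 3.242 / 0.3205 = 10.115.
n = 10.115² + 3 = 102.32 + 3 = 105.3.
Round up.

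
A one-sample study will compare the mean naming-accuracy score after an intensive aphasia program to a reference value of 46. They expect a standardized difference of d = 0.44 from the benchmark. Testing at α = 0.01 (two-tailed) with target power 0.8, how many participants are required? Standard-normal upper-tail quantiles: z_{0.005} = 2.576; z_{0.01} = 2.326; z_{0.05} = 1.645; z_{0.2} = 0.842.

For a one-sample test: n = ((z_{α/2} + z_β) / d)².
z_{α/2} + z_β = 2.576 + 0.842 = 3.418.
n = (3.418 / 0.44)² = 7.768² = 60.34.
Round up.

n = 61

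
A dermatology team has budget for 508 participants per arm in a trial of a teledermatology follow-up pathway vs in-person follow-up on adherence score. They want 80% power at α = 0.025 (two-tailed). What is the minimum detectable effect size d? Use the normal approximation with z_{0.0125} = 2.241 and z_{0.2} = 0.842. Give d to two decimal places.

d_min ≈ 0.19

For two independent groups of n = 508 each: d_min = (z_{α/2} + z_β)·√(2/n).
z-sum = 2.241 + 0.842 = 3.083.
d_min = 3.083 × √(2/508) = 3.083 × 0.0627 = 0.193.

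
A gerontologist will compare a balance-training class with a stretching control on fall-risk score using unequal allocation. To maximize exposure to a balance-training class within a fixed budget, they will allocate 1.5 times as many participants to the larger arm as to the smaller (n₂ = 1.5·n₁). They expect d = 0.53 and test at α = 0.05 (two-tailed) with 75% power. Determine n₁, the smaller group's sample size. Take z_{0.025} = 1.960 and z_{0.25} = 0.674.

With allocation ratio k = n₂/n₁ = 1.5, Var(x̄₁−x̄₂) = σ²(1/n₁ + 1/(k·n₁)) = σ²·(k+1)/(k·n₁).
So n₁ = (1 + 1/k)·((z_{α/2} + z_β)/d)² = 1.667 × (2.634/0.53)².
n₁ = 1.667 × 24.70 = 41.2.
Round up: n₁ = 42, giving n₂ = 1.5 × 42 = 63.

n₁ = 42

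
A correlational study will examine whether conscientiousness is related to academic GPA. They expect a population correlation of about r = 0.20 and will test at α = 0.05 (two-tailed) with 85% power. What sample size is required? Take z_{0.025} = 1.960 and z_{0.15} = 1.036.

n = 222

Fisher's z: C = ½·ln((1+r)/(1−r)) = ½·ln(1.5000) = 0.2027.
n = ((z_{α/2} + z_β)/C)² + 3.
(1.960 + 1.036) / 0.2027 = 2.996 / 0.2027 = 14.780.
n = 14.780² + 3 = 218.46 + 3 = 221.5.
Round up.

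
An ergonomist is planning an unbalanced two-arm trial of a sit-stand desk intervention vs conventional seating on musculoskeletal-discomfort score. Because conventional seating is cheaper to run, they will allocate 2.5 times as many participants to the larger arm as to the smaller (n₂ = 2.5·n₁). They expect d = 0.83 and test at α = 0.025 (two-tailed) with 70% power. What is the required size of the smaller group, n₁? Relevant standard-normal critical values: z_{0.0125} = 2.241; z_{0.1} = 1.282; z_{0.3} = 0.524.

With allocation ratio k = n₂/n₁ = 2.5, Var(x̄₁−x̄₂) = σ²(1/n₁ + 1/(k·n₁)) = σ²·(k+1)/(k·n₁).
So n₁ = (1 + 1/k)·((z_{α/2} + z_β)/d)² = 1.400 × (2.765/0.83)².
n₁ = 1.400 × 11.10 = 15.5.
Round up: n₁ = 16, giving n₂ = 2.5 × 16 = 40.

n₁ = 16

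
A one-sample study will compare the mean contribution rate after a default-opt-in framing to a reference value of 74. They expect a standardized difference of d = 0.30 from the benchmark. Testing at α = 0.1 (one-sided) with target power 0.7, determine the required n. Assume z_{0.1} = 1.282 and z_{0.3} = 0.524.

For a one-sample test: n = ((z_{α} + z_β) / d)².
z_{α} + z_β = 1.282 + 0.524 = 1.806.
n = (1.806 / 0.30)² = 6.020² = 36.24.
Round up.

n = 37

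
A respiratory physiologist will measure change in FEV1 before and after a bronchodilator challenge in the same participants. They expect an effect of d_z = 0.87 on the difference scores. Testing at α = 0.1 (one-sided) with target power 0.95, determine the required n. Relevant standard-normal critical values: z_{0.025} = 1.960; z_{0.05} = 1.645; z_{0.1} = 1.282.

n = 12 pairs

For a paired (one-sample on differences) test: n = ((z_{α} + z_β) / d)².
z_{α} + z_β = 1.282 + 1.645 = 2.927.
n = (2.927 / 0.87)² = 3.364² = 11.32.
Round up.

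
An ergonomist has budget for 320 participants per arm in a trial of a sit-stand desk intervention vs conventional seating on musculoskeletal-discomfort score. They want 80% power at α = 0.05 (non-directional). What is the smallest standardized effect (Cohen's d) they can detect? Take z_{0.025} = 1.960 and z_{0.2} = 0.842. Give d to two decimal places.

For two independent groups of n = 320 each: d_min = (z_{α/2} + z_β)·√(2/n).
z-sum = 1.960 + 0.842 = 2.802.
d_min = 2.802 × √(2/320) = 2.802 × 0.0791 = 0.222.

d_min ≈ 0.22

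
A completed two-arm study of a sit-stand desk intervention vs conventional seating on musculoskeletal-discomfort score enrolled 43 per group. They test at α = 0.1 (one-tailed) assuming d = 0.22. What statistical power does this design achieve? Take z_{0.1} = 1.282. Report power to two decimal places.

For two equal groups, power = Φ(d·√(n/2) − z_{α}).
d·√(n/2) = 0.22 × √(43/2) = 0.22 × 4.637 = 1.020.
z_β = 1.020 − 1.282 = -0.262.
Power = Φ(-0.262) = 0.397.

power ≈ 0.40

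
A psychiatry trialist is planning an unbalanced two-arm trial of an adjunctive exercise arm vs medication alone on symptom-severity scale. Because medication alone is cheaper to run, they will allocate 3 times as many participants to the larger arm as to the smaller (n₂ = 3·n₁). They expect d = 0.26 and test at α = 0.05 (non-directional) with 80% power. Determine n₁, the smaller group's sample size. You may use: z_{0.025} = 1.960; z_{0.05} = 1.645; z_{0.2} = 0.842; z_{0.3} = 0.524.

With allocation ratio k = n₂/n₁ = 3, Var(x̄₁−x̄₂) = σ²(1/n₁ + 1/(k·n₁)) = σ²·(k+1)/(k·n₁).
So n₁ = (1 + 1/k)·((z_{α/2} + z_β)/d)² = 1.333 × (2.802/0.26)².
n₁ = 1.333 × 116.14 = 154.9.
Round up: n₁ = 155, giving n₂ = 3 × 155 = 465.

n₁ = 155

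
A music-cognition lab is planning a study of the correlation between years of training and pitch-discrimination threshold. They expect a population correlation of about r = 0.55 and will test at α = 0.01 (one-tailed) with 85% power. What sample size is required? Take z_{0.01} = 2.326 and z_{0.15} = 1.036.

Fisher's z: C = ½·ln((1+r)/(1−r)) = ½·ln(3.4444) = 0.6184.
n = ((z_{α} + z_β)/C)² + 3.
(2.326 + 1.036) / 0.6184 = 3.362 / 0.6184 = 5.437.
n = 5.437² + 3 = 29.56 + 3 = 32.6.
Round up.

n = 33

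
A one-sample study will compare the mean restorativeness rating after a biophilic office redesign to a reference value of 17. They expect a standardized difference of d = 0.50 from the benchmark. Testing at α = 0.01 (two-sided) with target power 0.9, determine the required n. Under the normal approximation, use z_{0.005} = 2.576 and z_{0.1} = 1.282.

n = 60

For a one-sample test: n = ((z_{α/2} + z_β) / d)².
z_{α/2} + z_β = 2.576 + 1.282 = 3.858.
n = (3.858 / 0.50)² = 7.716² = 59.54.
Round up.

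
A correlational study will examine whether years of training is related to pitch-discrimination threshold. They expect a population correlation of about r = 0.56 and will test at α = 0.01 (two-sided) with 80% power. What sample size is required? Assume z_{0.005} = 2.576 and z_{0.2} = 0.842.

Fisher's z: C = ½·ln((1+r)/(1−r)) = ½·ln(3.5455) = 0.6328.
n = ((z_{α/2} + z_β)/C)² + 3.
(2.576 + 0.842) / 0.6328 = 3.418 / 0.6328 = 5.401.
n = 5.401² + 3 = 29.18 + 3 = 32.2.
Round up.

n = 33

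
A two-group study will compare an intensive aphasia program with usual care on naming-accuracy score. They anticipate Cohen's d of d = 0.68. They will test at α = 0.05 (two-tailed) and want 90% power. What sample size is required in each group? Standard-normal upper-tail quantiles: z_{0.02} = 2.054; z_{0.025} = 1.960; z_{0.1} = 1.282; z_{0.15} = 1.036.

For two independent groups with equal n: n = 2·((z_{α/2} + z_β) / d)².
z_{α/2} + z_β = 1.960 + 1.282 = 3.242.
n = 2 × (3.242 / 0.68)² = 2 × 4.768² = 2 × 22.73 = 45.5.
Round up to the next whole participant.

n = 46 per group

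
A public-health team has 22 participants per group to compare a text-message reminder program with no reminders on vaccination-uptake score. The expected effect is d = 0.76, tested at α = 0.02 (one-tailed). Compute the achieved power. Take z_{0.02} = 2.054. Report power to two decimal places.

power ≈ 0.68

For two equal groups, power = Φ(d·√(n/2) − z_{α}).
d·√(n/2) = 0.76 × √(22/2) = 0.76 × 3.317 = 2.521.
z_β = 2.521 − 2.054 = 0.467.
Power = Φ(0.467) = 0.680.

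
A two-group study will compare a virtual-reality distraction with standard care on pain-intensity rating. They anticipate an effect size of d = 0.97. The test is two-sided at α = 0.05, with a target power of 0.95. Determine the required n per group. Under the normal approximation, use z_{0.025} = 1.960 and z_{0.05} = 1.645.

For two independent groups with equal n: n = 2·((z_{α/2} + z_β) / d)².
z_{α/2} + z_β = 1.960 + 1.645 = 3.605.
n = 2 × (3.605 / 0.97)² = 2 × 3.716² = 2 × 13.81 = 27.6.
Round up to the next whole participant.

n = 28 per group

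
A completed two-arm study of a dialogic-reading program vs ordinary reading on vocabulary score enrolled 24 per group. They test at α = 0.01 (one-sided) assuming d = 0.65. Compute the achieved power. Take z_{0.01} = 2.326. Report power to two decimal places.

For two equal groups, power = Φ(d·√(n/2) − z_{α}).
d·√(n/2) = 0.65 × √(24/2) = 0.65 × 3.464 = 2.252.
z_β = 2.252 − 2.326 = -0.074.
Power = Φ(-0.074) = 0.470.

power ≈ 0.47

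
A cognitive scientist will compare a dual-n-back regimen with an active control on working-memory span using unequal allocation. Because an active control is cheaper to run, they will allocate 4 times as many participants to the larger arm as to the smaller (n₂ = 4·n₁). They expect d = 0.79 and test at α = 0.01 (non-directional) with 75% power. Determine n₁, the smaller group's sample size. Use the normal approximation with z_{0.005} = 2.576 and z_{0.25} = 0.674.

With allocation ratio k = n₂/n₁ = 4, Var(x̄₁−x̄₂) = σ²(1/n₁ + 1/(k·n₁)) = σ²·(k+1)/(k·n₁).
So n₁ = (1 + 1/k)·((z_{α/2} + z_β)/d)² = 1.250 × (3.250/0.79)².
n₁ = 1.250 × 16.92 = 21.2.
Round up: n₁ = 22, giving n₂ = 4 × 22 = 88.

n₁ = 22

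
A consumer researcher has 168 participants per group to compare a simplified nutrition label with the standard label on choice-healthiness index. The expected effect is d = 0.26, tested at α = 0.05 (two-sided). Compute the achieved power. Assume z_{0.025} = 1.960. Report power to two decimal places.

For two equal groups, power = Φ(d·√(n/2) − z_{α/2}).
d·√(n/2) = 0.26 × √(168/2) = 0.26 × 9.165 = 2.383.
z_β = 2.383 − 1.960 = 0.423.
Power = Φ(0.423) = 0.664.

power ≈ 0.66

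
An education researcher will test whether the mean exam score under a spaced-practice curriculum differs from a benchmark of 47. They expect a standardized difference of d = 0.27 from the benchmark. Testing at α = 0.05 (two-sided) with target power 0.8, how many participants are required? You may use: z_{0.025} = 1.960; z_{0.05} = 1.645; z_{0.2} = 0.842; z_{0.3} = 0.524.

For a one-sample test: n = ((z_{α/2} + z_β) / d)².
z_{α/2} + z_β = 1.960 + 0.842 = 2.802.
n = (2.802 / 0.27)² = 10.378² = 107.70.
Round up.

n = 108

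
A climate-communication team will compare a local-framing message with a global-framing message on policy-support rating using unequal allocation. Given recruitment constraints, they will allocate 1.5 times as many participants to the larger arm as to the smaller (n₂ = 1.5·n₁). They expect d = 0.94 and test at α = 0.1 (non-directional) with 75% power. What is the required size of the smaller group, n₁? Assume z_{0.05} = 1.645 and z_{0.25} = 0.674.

n₁ = 11

With allocation ratio k = n₂/n₁ = 1.5, Var(x̄₁−x̄₂) = σ²(1/n₁ + 1/(k·n₁)) = σ²·(k+1)/(k·n₁).
So n₁ = (1 + 1/k)·((z_{α/2} + z_β)/d)² = 1.667 × (2.319/0.94)².
n₁ = 1.667 × 6.09 = 10.1.
Round up: n₁ = 11, giving n₂ = ⌈1.5 × 11⌉ = ⌈16.5⌉ = 17.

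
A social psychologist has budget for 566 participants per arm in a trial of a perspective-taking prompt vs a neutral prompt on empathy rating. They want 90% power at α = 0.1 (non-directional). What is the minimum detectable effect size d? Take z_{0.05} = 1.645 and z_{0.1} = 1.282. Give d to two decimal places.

For two independent groups of n = 566 each: d_min = (z_{α/2} + z_β)·√(2/n).
z-sum = 1.645 + 1.282 = 2.927.
d_min = 2.927 × √(2/566) = 2.927 × 0.0594 = 0.174.

d_min ≈ 0.17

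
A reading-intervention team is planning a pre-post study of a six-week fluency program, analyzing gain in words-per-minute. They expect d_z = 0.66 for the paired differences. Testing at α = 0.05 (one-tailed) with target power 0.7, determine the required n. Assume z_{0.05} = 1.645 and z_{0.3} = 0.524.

For a paired (one-sample on differences) test: n = ((z_{α} + z_β) / d)².
z_{α} + z_β = 1.645 + 0.524 = 2.169.
n = (2.169 / 0.66)² = 3.286² = 10.80.
Round up.

n = 11 pairs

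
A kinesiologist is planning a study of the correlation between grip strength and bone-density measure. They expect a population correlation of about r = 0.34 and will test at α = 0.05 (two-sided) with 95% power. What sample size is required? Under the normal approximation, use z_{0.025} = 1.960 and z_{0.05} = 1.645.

Fisher's z: C = ½·ln((1+r)/(1−r)) = ½·ln(2.0303) = 0.3541.
n = ((z_{α/2} + z_β)/C)² + 3.
(1.960 + 1.645) / 0.3541 = 3.605 / 0.3541 = 10.181.
n = 10.181² + 3 = 103.65 + 3 = 106.6.
Round up.

n = 107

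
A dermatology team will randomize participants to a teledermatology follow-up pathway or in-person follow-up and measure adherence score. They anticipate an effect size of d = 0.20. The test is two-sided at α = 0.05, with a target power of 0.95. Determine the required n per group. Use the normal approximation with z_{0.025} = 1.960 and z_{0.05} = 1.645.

n = 650 per group

For two independent groups with equal n: n = 2·((z_{α/2} + z_β) / d)².
z_{α/2} + z_β = 1.960 + 1.645 = 3.605.
n = 2 × (3.605 / 0.20)² = 2 × 18.025² = 2 × 324.90 = 649.8.
Round up to the next whole participant.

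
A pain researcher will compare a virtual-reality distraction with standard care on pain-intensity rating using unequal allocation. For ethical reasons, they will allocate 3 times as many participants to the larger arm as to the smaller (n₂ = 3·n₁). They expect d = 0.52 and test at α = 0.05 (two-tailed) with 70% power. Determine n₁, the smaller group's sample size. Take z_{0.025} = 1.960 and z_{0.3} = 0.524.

With allocation ratio k = n₂/n₁ = 3, Var(x̄₁−x̄₂) = σ²(1/n₁ + 1/(k·n₁)) = σ²·(k+1)/(k·n₁).
So n₁ = (1 + 1/k)·((z_{α/2} + z_β)/d)² = 1.333 × (2.484/0.52)².
n₁ = 1.333 × 22.82 = 30.4.
Round up: n₁ = 31, giving n₂ = 3 × 31 = 93.

n₁ = 31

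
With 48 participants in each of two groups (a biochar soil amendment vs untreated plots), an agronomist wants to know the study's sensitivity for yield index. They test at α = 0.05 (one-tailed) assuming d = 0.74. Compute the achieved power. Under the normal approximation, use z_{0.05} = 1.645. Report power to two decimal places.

power ≈ 0.98

For two equal groups, power = Φ(d·√(n/2) − z_{α}).
d·√(n/2) = 0.74 × √(48/2) = 0.74 × 4.899 = 3.625.
z_β = 3.625 − 1.645 = 1.980.
Power = Φ(1.980) = 0.976.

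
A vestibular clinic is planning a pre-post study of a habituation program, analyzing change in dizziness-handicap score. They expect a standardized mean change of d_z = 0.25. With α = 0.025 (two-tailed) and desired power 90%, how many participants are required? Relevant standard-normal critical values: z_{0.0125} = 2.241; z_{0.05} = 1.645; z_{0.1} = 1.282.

n = 199 pairs

For a paired (one-sample on differences) test: n = ((z_{α/2} + z_β) / d)².
z_{α/2} + z_β = 2.241 + 1.282 = 3.523.
n = (3.523 / 0.25)² = 14.092² = 198.58.
Round up.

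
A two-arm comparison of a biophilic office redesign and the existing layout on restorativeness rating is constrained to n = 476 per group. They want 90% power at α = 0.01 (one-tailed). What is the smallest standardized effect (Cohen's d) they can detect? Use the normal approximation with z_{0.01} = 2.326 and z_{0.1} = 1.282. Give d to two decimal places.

d_min ≈ 0.23

For two independent groups of n = 476 each: d_min = (z_{α} + z_β)·√(2/n).
z-sum = 2.326 + 1.282 = 3.608.
d_min = 3.608 × √(2/476) = 3.608 × 0.0648 = 0.234.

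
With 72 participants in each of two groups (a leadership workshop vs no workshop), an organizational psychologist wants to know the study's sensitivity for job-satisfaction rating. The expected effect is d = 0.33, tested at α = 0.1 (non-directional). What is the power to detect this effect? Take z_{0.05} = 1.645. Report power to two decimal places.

For two equal groups, power = Φ(d·√(n/2) − z_{α/2}).
d·√(n/2) = 0.33 × √(72/2) = 0.33 × 6.000 = 1.980.
z_β = 1.980 − 1.645 = 0.335.
Power = Φ(0.335) = 0.631.

power ≈ 0.63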